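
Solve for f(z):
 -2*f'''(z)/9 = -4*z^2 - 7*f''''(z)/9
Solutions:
 f(z) = C1 + C2*z + C3*z^2 + C4*exp(2*z/7) + 3*z^5/10 + 21*z^4/4 + 147*z^3/2


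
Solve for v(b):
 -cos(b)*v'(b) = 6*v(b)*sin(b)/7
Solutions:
 v(b) = C1*cos(b)^(6/7)


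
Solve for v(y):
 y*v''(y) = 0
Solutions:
 v(y) = C1 + C2*y


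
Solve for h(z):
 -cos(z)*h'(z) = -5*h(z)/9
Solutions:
 h(z) = C1*(sin(z) + 1)^(5/18)/(sin(z) - 1)^(5/18)


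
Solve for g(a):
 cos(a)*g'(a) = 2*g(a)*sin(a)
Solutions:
 g(a) = C1/cos(a)^2


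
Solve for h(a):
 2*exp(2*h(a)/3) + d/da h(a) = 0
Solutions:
 h(a) = 3*log(-sqrt(-1/(C1 - 2*a))) - 3*log(2) + 3*log(6)/2
 h(a) = 3*log(-1/(C1 - 2*a))/2 - 3*log(2) + 3*log(6)/2


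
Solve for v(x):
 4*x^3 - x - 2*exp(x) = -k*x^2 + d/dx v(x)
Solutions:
 v(x) = C1 + k*x^3/3 + x^4 - x^2/2 - 2*exp(x)


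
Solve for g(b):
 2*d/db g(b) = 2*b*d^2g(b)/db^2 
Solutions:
 g(b) = C1 + C2*b^2


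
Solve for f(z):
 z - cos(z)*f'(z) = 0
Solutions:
 f(z) = C1 + Integral(z/cos(z), z)


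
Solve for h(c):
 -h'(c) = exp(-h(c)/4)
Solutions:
 h(c) = 4*log(C1 - c/4)


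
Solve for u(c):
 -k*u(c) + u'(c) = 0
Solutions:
 u(c) = C1*exp(c*k)


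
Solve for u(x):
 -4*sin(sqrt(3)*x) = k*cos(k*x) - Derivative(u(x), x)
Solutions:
 u(x) = C1 + sin(k*x) - 4*sqrt(3)*cos(sqrt(3)*x)/3


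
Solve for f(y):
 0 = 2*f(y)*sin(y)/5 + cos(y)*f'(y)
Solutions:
 f(y) = C1*cos(y)^(2/5)


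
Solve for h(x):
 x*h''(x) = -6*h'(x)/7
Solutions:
 h(x) = C1 + C2*x^(1/7)


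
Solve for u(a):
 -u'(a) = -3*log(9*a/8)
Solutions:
 u(a) = C1 + 3*a*log(a) - 3*a + a*log(729/512)


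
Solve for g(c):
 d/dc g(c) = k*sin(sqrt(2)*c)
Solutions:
 g(c) = C1 - sqrt(2)*k*cos(sqrt(2)*c)/2


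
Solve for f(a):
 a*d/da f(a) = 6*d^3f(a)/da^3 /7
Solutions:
 f(a) = C1 + Integral(C2*airyai(6^(2/3)*7^(1/3)*a/6) + C3*airybi(6^(2/3)*7^(1/3)*a/6), a)


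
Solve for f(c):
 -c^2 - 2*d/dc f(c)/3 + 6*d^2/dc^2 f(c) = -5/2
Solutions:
 f(c) = C1 + C2*exp(c/9) - c^3/2 - 27*c^2/2 - 957*c/4


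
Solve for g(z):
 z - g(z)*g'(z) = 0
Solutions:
 g(z) = -sqrt(C1 + z^2)
 g(z) = sqrt(C1 + z^2)


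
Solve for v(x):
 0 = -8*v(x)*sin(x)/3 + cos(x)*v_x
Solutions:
 v(x) = C1/cos(x)^(8/3)


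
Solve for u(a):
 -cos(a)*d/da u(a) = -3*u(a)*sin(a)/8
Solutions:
 u(a) = C1/cos(a)^(3/8)


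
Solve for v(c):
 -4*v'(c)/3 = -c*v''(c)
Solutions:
 v(c) = C1 + C2*c^(7/3)


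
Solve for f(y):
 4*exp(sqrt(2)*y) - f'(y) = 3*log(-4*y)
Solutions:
 f(y) = C1 - 3*y*log(-y) + 3*y*(1 - 2*log(2)) + 2*sqrt(2)*exp(sqrt(2)*y)


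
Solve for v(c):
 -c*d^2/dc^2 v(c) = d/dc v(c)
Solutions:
 v(c) = C1 + C2*log(c)


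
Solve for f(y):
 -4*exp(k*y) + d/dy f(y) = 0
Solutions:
 f(y) = C1 + 4*exp(k*y)/k


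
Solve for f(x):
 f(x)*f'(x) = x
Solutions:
 f(x) = -sqrt(C1 + x^2)
 f(x) = sqrt(C1 + x^2)


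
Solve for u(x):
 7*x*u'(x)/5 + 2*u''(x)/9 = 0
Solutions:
 u(x) = C1 + C2*erf(3*sqrt(35)*x/10)


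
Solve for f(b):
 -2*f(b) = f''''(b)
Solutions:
 f(b) = (C1*sin(2^(3/4)*b/2) + C2*cos(2^(3/4)*b/2))*exp(-2^(3/4)*b/2) + (C3*sin(2^(3/4)*b/2) + C4*cos(2^(3/4)*b/2))*exp(2^(3/4)*b/2)


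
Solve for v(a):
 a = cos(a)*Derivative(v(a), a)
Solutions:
 v(a) = C1 + Integral(a/cos(a), a)


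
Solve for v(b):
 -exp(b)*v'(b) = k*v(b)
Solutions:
 v(b) = C1*exp(k*exp(-b))


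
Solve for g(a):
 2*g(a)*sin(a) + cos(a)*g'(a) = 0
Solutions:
 g(a) = C1*cos(a)^2


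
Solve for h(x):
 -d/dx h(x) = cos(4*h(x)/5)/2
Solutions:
 x/2 - 5*log(sin(4*h(x)/5) - 1)/8 + 5*log(sin(4*h(x)/5) + 1)/8 = C1


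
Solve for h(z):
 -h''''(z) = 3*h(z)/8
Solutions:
 h(z) = (C1*sin(2^(3/4)*3^(1/4)*z/4) + C2*cos(2^(3/4)*3^(1/4)*z/4))*exp(-2^(3/4)*3^(1/4)*z/4) + (C3*sin(2^(3/4)*3^(1/4)*z/4) + C4*cos(2^(3/4)*3^(1/4)*z/4))*exp(2^(3/4)*3^(1/4)*z/4)


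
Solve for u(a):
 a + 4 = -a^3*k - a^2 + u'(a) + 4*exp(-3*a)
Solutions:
 u(a) = C1 + a^4*k/4 + a^3/3 + a^2/2 + 4*a + 4*exp(-3*a)/3


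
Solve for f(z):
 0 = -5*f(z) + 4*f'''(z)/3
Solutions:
 f(z) = C3*exp(30^(1/3)*z/2) + (C1*sin(10^(1/3)*3^(5/6)*z/4) + C2*cos(10^(1/3)*3^(5/6)*z/4))*exp(-30^(1/3)*z/4)


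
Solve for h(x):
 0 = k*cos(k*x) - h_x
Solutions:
 h(x) = C1 + sin(k*x)


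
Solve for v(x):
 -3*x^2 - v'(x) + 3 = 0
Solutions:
 v(x) = C1 - x^3 + 3*x


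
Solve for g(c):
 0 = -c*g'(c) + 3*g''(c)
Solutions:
 g(c) = C1 + C2*erfi(sqrt(6)*c/6)


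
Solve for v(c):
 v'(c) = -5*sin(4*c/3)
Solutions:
 v(c) = C1 + 15*cos(4*c/3)/4


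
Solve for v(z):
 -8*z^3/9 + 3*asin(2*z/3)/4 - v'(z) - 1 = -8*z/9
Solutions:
 v(z) = C1 - 2*z^4/9 + 4*z^2/9 + 3*z*asin(2*z/3)/4 - z + 3*sqrt(9 - 4*z^2)/8


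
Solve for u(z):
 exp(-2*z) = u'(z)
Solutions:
 u(z) = C1 - exp(-2*z)/2


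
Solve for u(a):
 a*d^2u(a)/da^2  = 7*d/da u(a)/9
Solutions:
 u(a) = C1 + C2*a^(16/9)


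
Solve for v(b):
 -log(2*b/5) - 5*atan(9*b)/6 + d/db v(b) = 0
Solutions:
 v(b) = C1 + b*log(b) + 5*b*atan(9*b)/6 - b*log(5) - b + b*log(2) - 5*log(81*b^2 + 1)/108


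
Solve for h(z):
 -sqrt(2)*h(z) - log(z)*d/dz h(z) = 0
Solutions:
 h(z) = C1*exp(-sqrt(2)*li(z))


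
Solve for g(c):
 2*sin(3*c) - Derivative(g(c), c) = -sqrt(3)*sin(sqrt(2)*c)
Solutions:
 g(c) = C1 - 2*cos(3*c)/3 - sqrt(6)*cos(sqrt(2)*c)/2


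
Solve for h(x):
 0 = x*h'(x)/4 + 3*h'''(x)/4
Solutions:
 h(x) = C1 + Integral(C2*airyai(-3^(2/3)*x/3) + C3*airybi(-3^(2/3)*x/3), x)


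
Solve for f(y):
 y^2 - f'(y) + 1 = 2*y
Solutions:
 f(y) = C1 + y^3/3 - y^2 + y


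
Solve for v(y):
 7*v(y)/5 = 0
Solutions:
 v(y) = 0


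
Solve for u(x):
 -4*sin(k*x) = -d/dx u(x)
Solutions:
 u(x) = C1 - 4*cos(k*x)/k


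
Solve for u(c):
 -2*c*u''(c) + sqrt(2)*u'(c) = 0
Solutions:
 u(c) = C1 + C2*c^(sqrt(2)/2 + 1)


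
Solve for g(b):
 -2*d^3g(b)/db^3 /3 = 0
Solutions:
 g(b) = C1 + C2*b + C3*b^2


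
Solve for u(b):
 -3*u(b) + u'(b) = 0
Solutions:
 u(b) = C1*exp(3*b)


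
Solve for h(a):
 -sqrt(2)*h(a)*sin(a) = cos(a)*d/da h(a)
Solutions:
 h(a) = C1*cos(a)^(sqrt(2))


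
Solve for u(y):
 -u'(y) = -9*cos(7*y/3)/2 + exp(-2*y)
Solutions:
 u(y) = C1 + 27*sin(7*y/3)/14 + exp(-2*y)/2


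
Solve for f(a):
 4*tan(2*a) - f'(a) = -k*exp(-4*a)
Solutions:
 f(a) = C1 - k*exp(-4*a)/4 + log(tan(2*a)^2 + 1)


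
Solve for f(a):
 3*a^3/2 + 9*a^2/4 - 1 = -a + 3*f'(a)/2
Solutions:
 f(a) = C1 + a^4/4 + a^3/2 + a^2/3 - 2*a/3


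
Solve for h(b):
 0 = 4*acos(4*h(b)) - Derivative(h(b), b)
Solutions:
 Integral(1/acos(4*_y), (_y, h(b))) = C1 + 4*b


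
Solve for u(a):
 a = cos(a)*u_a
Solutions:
 u(a) = C1 + Integral(a/cos(a), a)


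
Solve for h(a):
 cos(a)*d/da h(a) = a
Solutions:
 h(a) = C1 + Integral(a/cos(a), a)


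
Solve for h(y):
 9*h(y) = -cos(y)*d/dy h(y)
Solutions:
 h(y) = C1*sqrt(sin(y) - 1)*(sin(y)^4 - 4*sin(y)^3 + 6*sin(y)^2 - 4*sin(y) + 1)/(sqrt(sin(y) + 1)*(sin(y)^4 + 4*sin(y)^3 + 6*sin(y)^2 + 4*sin(y) + 1))


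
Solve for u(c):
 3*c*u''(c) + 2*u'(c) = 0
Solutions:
 u(c) = C1 + C2*c^(1/3)


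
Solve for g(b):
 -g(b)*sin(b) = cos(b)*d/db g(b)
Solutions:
 g(b) = C1*cos(b)


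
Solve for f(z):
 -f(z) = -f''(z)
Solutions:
 f(z) = C1*exp(-z) + C2*exp(z)


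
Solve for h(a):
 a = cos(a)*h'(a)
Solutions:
 h(a) = C1 + Integral(a/cos(a), a)


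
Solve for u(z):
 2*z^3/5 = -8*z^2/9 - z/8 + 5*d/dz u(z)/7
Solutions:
 u(z) = C1 + 7*z^4/50 + 56*z^3/135 + 7*z^2/80


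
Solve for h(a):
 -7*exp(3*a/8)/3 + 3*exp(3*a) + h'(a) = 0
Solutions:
 h(a) = C1 + 56*exp(3*a/8)/9 - exp(3*a)


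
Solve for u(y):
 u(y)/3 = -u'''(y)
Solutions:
 u(y) = C3*exp(-3^(2/3)*y/3) + (C1*sin(3^(1/6)*y/2) + C2*cos(3^(1/6)*y/2))*exp(3^(2/3)*y/6)


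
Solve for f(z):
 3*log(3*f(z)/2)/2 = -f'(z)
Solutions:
 -2*Integral(1/(-log(_y) - log(3) + log(2)), (_y, f(z)))/3 = C1 - z


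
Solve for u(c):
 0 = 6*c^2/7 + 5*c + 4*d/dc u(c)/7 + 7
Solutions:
 u(c) = C1 - c^3/2 - 35*c^2/8 - 49*c/4


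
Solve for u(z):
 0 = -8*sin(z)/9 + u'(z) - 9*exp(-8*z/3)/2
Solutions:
 u(z) = C1 - 8*cos(z)/9 - 27*exp(-8*z/3)/16


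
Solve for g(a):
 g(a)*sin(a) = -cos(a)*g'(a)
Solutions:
 g(a) = C1*cos(a)


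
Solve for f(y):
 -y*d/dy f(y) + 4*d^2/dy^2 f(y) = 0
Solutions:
 f(y) = C1 + C2*erfi(sqrt(2)*y/4)


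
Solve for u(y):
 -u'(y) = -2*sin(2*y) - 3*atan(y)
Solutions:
 u(y) = C1 + 3*y*atan(y) - 3*log(y^2 + 1)/2 - cos(2*y)


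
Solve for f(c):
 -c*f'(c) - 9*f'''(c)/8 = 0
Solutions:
 f(c) = C1 + Integral(C2*airyai(-2*3^(1/3)*c/3) + C3*airybi(-2*3^(1/3)*c/3), c)


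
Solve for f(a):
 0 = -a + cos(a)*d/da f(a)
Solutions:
 f(a) = C1 + Integral(a/cos(a), a)


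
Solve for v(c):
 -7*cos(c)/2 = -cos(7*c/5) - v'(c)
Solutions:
 v(c) = C1 + 7*sin(c)/2 - 5*sin(7*c/5)/7


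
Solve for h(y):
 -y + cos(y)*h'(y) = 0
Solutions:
 h(y) = C1 + Integral(y/cos(y), y)


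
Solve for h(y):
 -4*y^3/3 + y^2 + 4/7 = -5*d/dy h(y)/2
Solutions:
 h(y) = C1 + 2*y^4/15 - 2*y^3/15 - 8*y/35


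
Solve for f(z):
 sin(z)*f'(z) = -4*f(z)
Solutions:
 f(z) = C1*(cos(z)^2 + 2*cos(z) + 1)/(cos(z)^2 - 2*cos(z) + 1)


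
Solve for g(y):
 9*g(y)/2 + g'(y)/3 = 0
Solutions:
 g(y) = C1*exp(-27*y/2)


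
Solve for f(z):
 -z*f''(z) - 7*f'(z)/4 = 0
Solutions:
 f(z) = C1 + C2/z^(3/4)


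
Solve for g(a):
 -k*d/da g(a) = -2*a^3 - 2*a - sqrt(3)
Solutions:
 g(a) = C1 + a^4/(2*k) + a^2/k + sqrt(3)*a/k


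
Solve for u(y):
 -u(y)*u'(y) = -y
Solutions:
 u(y) = -sqrt(C1 + y^2)
 u(y) = sqrt(C1 + y^2)


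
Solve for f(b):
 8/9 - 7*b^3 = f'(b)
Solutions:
 f(b) = C1 - 7*b^4/4 + 8*b/9


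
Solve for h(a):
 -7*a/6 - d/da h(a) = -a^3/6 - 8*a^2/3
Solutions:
 h(a) = C1 + a^4/24 + 8*a^3/9 - 7*a^2/12


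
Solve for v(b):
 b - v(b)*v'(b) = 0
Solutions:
 v(b) = -sqrt(C1 + b^2)
 v(b) = sqrt(C1 + b^2)


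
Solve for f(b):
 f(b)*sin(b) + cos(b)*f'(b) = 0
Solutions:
 f(b) = C1*cos(b)


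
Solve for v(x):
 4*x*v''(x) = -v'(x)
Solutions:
 v(x) = C1 + C2*x^(3/4)


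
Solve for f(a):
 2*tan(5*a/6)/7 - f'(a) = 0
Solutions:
 f(a) = C1 - 12*log(cos(5*a/6))/35


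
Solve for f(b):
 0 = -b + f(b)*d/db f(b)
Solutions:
 f(b) = -sqrt(C1 + b^2)
 f(b) = sqrt(C1 + b^2)


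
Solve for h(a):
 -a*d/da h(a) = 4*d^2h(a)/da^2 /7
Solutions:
 h(a) = C1 + C2*erf(sqrt(14)*a/4)


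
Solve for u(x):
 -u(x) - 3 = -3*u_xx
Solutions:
 u(x) = C1*exp(-sqrt(3)*x/3) + C2*exp(sqrt(3)*x/3) - 3


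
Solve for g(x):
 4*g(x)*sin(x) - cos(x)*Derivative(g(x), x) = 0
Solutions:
 g(x) = C1/cos(x)^4


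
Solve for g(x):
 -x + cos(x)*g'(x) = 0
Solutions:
 g(x) = C1 + Integral(x/cos(x), x)


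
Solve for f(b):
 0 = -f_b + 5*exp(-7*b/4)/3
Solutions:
 f(b) = C1 - 20*exp(-7*b/4)/21


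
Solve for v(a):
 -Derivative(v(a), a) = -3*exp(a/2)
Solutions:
 v(a) = C1 + 6*exp(a/2)


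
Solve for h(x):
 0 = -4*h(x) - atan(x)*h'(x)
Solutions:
 h(x) = C1*exp(-4*Integral(1/atan(x), x))


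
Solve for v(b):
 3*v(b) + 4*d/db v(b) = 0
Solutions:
 v(b) = C1*exp(-3*b/4)


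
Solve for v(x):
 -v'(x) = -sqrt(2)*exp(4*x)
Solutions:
 v(x) = C1 + sqrt(2)*exp(4*x)/4


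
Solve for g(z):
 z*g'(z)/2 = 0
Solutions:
 g(z) = C1


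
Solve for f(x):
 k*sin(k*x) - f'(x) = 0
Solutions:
 f(x) = C1 - cos(k*x)


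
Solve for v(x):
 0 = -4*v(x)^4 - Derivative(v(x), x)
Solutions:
 v(x) = (-3^(2/3) - 3*3^(1/6)*I)*(1/(C1 + 4*x))^(1/3)/6
 v(x) = (-3^(2/3) + 3*3^(1/6)*I)*(1/(C1 + 4*x))^(1/3)/6
 v(x) = (1/(C1 + 12*x))^(1/3)


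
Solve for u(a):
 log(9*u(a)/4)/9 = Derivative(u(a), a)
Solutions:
 9*Integral(1/(-log(_y) - 2*log(3) + 2*log(2)), (_y, u(a))) = C1 - a


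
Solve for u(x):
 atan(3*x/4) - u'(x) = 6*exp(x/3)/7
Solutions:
 u(x) = C1 + x*atan(3*x/4) - 18*exp(x/3)/7 - 2*log(9*x^2 + 16)/3


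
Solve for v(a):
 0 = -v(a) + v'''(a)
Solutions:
 v(a) = C3*exp(a) + (C1*sin(sqrt(3)*a/2) + C2*cos(sqrt(3)*a/2))*exp(-a/2)


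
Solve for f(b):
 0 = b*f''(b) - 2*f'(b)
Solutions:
 f(b) = C1 + C2*b^3


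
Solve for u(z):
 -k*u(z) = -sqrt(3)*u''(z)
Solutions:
 u(z) = C1*exp(-3^(3/4)*sqrt(k)*z/3) + C2*exp(3^(3/4)*sqrt(k)*z/3)


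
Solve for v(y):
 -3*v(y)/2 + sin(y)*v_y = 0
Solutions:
 v(y) = C1*(cos(y) - 1)^(3/4)/(cos(y) + 1)^(3/4)


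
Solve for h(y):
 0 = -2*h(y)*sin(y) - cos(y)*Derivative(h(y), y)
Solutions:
 h(y) = C1*cos(y)^2


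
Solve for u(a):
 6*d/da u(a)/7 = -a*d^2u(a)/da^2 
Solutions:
 u(a) = C1 + C2*a^(1/7)


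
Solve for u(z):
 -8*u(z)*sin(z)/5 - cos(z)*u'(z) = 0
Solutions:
 u(z) = C1*cos(z)^(8/5)


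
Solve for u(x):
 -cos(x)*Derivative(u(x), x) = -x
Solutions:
 u(x) = C1 + Integral(x/cos(x), x)


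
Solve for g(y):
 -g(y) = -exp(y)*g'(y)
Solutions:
 g(y) = C1*exp(-exp(-y))


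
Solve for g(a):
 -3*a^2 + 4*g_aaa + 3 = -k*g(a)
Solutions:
 g(a) = C1*exp(2^(1/3)*a*(-k)^(1/3)/2) + C2*exp(2^(1/3)*a*(-k)^(1/3)*(-1 + sqrt(3)*I)/4) + C3*exp(-2^(1/3)*a*(-k)^(1/3)*(1 + sqrt(3)*I)/4) + 3*a^2/k - 3/k


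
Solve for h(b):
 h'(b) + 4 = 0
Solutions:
 h(b) = C1 - 4*b


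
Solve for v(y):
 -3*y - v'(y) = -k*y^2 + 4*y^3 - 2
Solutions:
 v(y) = C1 + k*y^3/3 - y^4 - 3*y^2/2 + 2*y


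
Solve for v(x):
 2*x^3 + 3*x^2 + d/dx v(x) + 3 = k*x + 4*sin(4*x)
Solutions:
 v(x) = C1 + k*x^2/2 - x^4/2 - x^3 - 3*x - cos(4*x)


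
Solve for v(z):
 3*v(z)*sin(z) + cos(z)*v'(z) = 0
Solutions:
 v(z) = C1*cos(z)^3


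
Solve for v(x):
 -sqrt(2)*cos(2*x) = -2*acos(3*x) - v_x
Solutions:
 v(x) = C1 - 2*x*acos(3*x) + 2*sqrt(1 - 9*x^2)/3 + sqrt(2)*sin(2*x)/2


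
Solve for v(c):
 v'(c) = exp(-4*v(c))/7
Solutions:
 v(c) = log(-I*(C1 + 4*c/7)^(1/4))
 v(c) = log(I*(C1 + 4*c/7)^(1/4))
 v(c) = log(-(C1 + 4*c/7)^(1/4))
 v(c) = log(C1 + 4*c/7)/4


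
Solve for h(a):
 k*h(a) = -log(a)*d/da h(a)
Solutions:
 h(a) = C1*exp(-k*li(a))


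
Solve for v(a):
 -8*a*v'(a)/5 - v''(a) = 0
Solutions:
 v(a) = C1 + C2*erf(2*sqrt(5)*a/5)


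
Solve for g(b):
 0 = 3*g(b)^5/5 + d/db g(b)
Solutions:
 g(b) = -5^(1/4)*(1/(C1 + 12*b))^(1/4)
 g(b) = 5^(1/4)*(1/(C1 + 12*b))^(1/4)
 g(b) = -5^(1/4)*I*(1/(C1 + 12*b))^(1/4)
 g(b) = 5^(1/4)*I*(1/(C1 + 12*b))^(1/4)


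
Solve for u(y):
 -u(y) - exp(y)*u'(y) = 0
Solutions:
 u(y) = C1*exp(exp(-y))


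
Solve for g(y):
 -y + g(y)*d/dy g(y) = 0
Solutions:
 g(y) = -sqrt(C1 + y^2)
 g(y) = sqrt(C1 + y^2)


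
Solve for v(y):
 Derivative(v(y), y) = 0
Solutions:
 v(y) = C1


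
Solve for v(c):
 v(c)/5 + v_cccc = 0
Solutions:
 v(c) = (C1*sin(sqrt(2)*5^(3/4)*c/10) + C2*cos(sqrt(2)*5^(3/4)*c/10))*exp(-sqrt(2)*5^(3/4)*c/10) + (C3*sin(sqrt(2)*5^(3/4)*c/10) + C4*cos(sqrt(2)*5^(3/4)*c/10))*exp(sqrt(2)*5^(3/4)*c/10)


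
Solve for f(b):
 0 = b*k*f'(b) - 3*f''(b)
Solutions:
 f(b) = Piecewise((-sqrt(6)*sqrt(pi)*C1*erf(sqrt(6)*b*sqrt(-k)/6)/(2*sqrt(-k)) - C2, (k > 0) | (k < 0)), (-C1*b - C2, True))


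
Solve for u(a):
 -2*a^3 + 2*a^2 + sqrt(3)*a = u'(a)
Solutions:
 u(a) = C1 - a^4/2 + 2*a^3/3 + sqrt(3)*a^2/2


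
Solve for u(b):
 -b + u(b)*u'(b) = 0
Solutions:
 u(b) = -sqrt(C1 + b^2)
 u(b) = sqrt(C1 + b^2)


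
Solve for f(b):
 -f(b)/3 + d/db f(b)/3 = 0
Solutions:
 f(b) = C1*exp(b)


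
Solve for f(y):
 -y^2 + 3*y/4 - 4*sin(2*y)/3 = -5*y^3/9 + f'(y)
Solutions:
 f(y) = C1 + 5*y^4/36 - y^3/3 + 3*y^2/8 + 2*cos(2*y)/3


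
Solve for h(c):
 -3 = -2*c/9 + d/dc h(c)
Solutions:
 h(c) = C1 + c^2/9 - 3*c


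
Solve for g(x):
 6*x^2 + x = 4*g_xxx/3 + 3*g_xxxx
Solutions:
 g(x) = C1 + C2*x + C3*x^2 + C4*exp(-4*x/9) + 3*x^5/40 - 13*x^4/16 + 117*x^3/16


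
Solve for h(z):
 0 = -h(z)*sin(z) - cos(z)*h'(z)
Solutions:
 h(z) = C1*cos(z)


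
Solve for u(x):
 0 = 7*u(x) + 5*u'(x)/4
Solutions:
 u(x) = C1*exp(-28*x/5)


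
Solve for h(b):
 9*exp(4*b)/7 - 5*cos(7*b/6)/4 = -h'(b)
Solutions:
 h(b) = C1 - 9*exp(4*b)/28 + 15*sin(7*b/6)/14


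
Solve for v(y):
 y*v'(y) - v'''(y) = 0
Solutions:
 v(y) = C1 + Integral(C2*airyai(y) + C3*airybi(y), y)


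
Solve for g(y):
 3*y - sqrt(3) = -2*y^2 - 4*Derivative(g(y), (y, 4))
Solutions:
 g(y) = C1 + C2*y + C3*y^2 + C4*y^3 - y^6/720 - y^5/160 + sqrt(3)*y^4/96


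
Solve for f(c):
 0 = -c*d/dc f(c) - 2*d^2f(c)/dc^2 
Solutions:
 f(c) = C1 + C2*erf(c/2)


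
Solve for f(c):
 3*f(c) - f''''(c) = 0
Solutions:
 f(c) = C1*exp(-3^(1/4)*c) + C2*exp(3^(1/4)*c) + C3*sin(3^(1/4)*c) + C4*cos(3^(1/4)*c)


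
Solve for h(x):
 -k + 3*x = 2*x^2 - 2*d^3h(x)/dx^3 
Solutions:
 h(x) = C1 + C2*x + C3*x^2 + k*x^3/12 + x^5/60 - x^4/16


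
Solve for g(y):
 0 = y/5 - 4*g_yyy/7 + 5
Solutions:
 g(y) = C1 + C2*y + C3*y^2 + 7*y^4/480 + 35*y^3/24


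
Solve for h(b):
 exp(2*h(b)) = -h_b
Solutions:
 h(b) = log(-sqrt(-1/(C1 - b))) - log(2)/2
 h(b) = log(-1/(C1 - b))/2 - log(2)/2


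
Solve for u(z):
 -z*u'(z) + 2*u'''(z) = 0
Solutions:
 u(z) = C1 + Integral(C2*airyai(2^(2/3)*z/2) + C3*airybi(2^(2/3)*z/2), z)


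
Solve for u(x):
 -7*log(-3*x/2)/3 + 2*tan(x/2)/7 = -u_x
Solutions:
 u(x) = C1 + 7*x*log(-x)/3 - 7*x/3 - 7*x*log(2)/3 + 7*x*log(3)/3 + 4*log(cos(x/2))/7


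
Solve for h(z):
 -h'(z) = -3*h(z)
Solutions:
 h(z) = C1*exp(3*z)


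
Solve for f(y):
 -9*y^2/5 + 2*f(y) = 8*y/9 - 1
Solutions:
 f(y) = 9*y^2/10 + 4*y/9 - 1/2


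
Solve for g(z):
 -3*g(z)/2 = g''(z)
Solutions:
 g(z) = C1*sin(sqrt(6)*z/2) + C2*cos(sqrt(6)*z/2)


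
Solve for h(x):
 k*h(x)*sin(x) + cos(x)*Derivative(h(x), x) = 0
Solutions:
 h(x) = C1*exp(k*log(cos(x)))


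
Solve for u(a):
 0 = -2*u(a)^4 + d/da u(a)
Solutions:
 u(a) = (-1/(C1 + 6*a))^(1/3)
 u(a) = (-1/(C1 + 2*a))^(1/3)*(-3^(2/3) - 3*3^(1/6)*I)/6
 u(a) = (-1/(C1 + 2*a))^(1/3)*(-3^(2/3) + 3*3^(1/6)*I)/6


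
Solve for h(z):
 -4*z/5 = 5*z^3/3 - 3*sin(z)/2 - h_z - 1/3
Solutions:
 h(z) = C1 + 5*z^4/12 + 2*z^2/5 - z/3 + 3*cos(z)/2


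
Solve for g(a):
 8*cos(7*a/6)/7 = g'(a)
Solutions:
 g(a) = C1 + 48*sin(7*a/6)/49


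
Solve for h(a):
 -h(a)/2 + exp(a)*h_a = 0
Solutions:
 h(a) = C1*exp(-exp(-a)/2)


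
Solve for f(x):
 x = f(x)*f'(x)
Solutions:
 f(x) = -sqrt(C1 + x^2)
 f(x) = sqrt(C1 + x^2)


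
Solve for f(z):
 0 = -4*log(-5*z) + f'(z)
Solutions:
 f(z) = C1 + 4*z*log(-z) + 4*z*(-1 + log(5))


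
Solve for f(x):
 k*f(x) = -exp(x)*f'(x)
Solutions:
 f(x) = C1*exp(k*exp(-x))


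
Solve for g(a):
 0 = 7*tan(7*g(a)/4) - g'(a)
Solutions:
 g(a) = -4*asin(C1*exp(49*a/4))/7 + 4*pi/7
 g(a) = 4*asin(C1*exp(49*a/4))/7


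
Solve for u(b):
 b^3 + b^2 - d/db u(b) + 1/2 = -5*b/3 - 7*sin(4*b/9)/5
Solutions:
 u(b) = C1 + b^4/4 + b^3/3 + 5*b^2/6 + b/2 - 63*cos(4*b/9)/20


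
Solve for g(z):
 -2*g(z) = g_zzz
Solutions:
 g(z) = C3*exp(-2^(1/3)*z) + (C1*sin(2^(1/3)*sqrt(3)*z/2) + C2*cos(2^(1/3)*sqrt(3)*z/2))*exp(2^(1/3)*z/2)


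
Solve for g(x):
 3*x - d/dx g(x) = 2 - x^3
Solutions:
 g(x) = C1 + x^4/4 + 3*x^2/2 - 2*x


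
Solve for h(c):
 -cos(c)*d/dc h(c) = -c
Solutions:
 h(c) = C1 + Integral(c/cos(c), c)


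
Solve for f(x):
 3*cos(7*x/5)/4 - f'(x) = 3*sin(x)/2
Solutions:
 f(x) = C1 + 15*sin(7*x/5)/28 + 3*cos(x)/2


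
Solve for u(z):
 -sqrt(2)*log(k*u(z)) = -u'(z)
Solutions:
 li(k*u(z))/k = C1 + sqrt(2)*z


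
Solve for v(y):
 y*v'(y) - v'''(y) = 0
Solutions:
 v(y) = C1 + Integral(C2*airyai(y) + C3*airybi(y), y)


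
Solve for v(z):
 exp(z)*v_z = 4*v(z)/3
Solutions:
 v(z) = C1*exp(-4*exp(-z)/3)


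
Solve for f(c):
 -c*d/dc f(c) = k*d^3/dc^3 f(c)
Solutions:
 f(c) = C1 + Integral(C2*airyai(c*(-1/k)^(1/3)) + C3*airybi(c*(-1/k)^(1/3)), c)


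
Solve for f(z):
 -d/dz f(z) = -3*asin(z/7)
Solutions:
 f(z) = C1 + 3*z*asin(z/7) + 3*sqrt(49 - z^2)


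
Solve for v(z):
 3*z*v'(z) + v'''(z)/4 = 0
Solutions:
 v(z) = C1 + Integral(C2*airyai(-12^(1/3)*z) + C3*airybi(-12^(1/3)*z), z)


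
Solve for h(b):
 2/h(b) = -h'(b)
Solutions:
 h(b) = -sqrt(C1 - 4*b)
 h(b) = sqrt(C1 - 4*b)


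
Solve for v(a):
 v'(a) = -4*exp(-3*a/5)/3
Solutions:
 v(a) = C1 + 20*exp(-3*a/5)/9


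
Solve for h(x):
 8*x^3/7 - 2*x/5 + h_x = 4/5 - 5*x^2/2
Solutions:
 h(x) = C1 - 2*x^4/7 - 5*x^3/6 + x^2/5 + 4*x/5


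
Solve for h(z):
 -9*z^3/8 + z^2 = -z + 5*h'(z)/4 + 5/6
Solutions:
 h(z) = C1 - 9*z^4/40 + 4*z^3/15 + 2*z^2/5 - 2*z/3


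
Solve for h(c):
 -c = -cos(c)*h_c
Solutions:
 h(c) = C1 + Integral(c/cos(c), c)


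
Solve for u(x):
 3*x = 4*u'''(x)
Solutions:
 u(x) = C1 + C2*x + C3*x^2 + x^4/32


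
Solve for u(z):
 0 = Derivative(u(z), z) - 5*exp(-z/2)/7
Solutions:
 u(z) = C1 - 10*exp(-z/2)/7


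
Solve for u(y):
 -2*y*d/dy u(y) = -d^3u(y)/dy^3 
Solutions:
 u(y) = C1 + Integral(C2*airyai(2^(1/3)*y) + C3*airybi(2^(1/3)*y), y)


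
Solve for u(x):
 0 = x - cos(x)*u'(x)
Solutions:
 u(x) = C1 + Integral(x/cos(x), x)


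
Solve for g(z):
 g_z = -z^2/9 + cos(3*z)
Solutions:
 g(z) = C1 - z^3/27 + sin(3*z)/3


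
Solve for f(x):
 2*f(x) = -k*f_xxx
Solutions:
 f(x) = C1*exp(2^(1/3)*x*(-1/k)^(1/3)) + C2*exp(2^(1/3)*x*(-1/k)^(1/3)*(-1 + sqrt(3)*I)/2) + C3*exp(-2^(1/3)*x*(-1/k)^(1/3)*(1 + sqrt(3)*I)/2)


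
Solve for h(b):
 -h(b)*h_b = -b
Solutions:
 h(b) = -sqrt(C1 + b^2)
 h(b) = sqrt(C1 + b^2)


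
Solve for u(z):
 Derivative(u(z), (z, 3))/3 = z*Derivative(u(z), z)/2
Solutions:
 u(z) = C1 + Integral(C2*airyai(2^(2/3)*3^(1/3)*z/2) + C3*airybi(2^(2/3)*3^(1/3)*z/2), z)


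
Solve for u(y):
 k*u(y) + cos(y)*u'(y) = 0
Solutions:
 u(y) = C1*exp(k*(log(sin(y) - 1) - log(sin(y) + 1))/2)


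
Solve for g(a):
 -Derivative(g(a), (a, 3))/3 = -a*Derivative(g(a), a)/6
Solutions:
 g(a) = C1 + Integral(C2*airyai(2^(2/3)*a/2) + C3*airybi(2^(2/3)*a/2), a)


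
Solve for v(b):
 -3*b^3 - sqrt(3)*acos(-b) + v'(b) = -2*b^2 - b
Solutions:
 v(b) = C1 + 3*b^4/4 - 2*b^3/3 - b^2/2 + sqrt(3)*(b*acos(-b) + sqrt(1 - b^2))


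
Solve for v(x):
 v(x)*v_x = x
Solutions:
 v(x) = -sqrt(C1 + x^2)
 v(x) = sqrt(C1 + x^2)


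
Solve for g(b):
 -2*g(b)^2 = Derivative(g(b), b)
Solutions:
 g(b) = 1/(C1 + 2*b)


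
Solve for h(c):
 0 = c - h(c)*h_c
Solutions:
 h(c) = -sqrt(C1 + c^2)
 h(c) = sqrt(C1 + c^2)


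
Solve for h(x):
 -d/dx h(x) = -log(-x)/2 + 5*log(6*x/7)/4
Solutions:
 h(x) = C1 - 3*x*log(x)/4 + x*(-5*log(6) + 3 + 5*log(7) + 2*I*pi)/4


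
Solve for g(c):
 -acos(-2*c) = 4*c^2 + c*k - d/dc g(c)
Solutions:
 g(c) = C1 + 4*c^3/3 + c^2*k/2 + c*acos(-2*c) + sqrt(1 - 4*c^2)/2


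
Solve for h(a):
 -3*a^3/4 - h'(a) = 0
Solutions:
 h(a) = C1 - 3*a^4/16


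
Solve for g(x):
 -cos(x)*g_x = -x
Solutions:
 g(x) = C1 + Integral(x/cos(x), x)


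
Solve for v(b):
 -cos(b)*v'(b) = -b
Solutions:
 v(b) = C1 + Integral(b/cos(b), b)


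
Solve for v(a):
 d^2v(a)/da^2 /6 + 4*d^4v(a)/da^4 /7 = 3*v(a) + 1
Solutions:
 v(a) = C1*exp(-sqrt(3)*a*sqrt(-7 + sqrt(12145))/12) + C2*exp(sqrt(3)*a*sqrt(-7 + sqrt(12145))/12) + C3*sin(sqrt(3)*a*sqrt(7 + sqrt(12145))/12) + C4*cos(sqrt(3)*a*sqrt(7 + sqrt(12145))/12) - 1/3


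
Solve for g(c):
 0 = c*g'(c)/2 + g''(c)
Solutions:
 g(c) = C1 + C2*erf(c/2)


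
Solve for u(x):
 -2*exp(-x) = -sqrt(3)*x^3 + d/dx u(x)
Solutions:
 u(x) = C1 + sqrt(3)*x^4/4 + 2*exp(-x)


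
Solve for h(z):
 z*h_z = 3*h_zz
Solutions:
 h(z) = C1 + C2*erfi(sqrt(6)*z/6)


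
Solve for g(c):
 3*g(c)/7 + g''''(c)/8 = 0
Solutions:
 g(c) = (C1*sin(6^(1/4)*7^(3/4)*c/7) + C2*cos(6^(1/4)*7^(3/4)*c/7))*exp(-6^(1/4)*7^(3/4)*c/7) + (C3*sin(6^(1/4)*7^(3/4)*c/7) + C4*cos(6^(1/4)*7^(3/4)*c/7))*exp(6^(1/4)*7^(3/4)*c/7)


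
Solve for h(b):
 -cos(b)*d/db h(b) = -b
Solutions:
 h(b) = C1 + Integral(b/cos(b), b)


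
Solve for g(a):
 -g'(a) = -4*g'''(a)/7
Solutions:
 g(a) = C1 + C2*exp(-sqrt(7)*a/2) + C3*exp(sqrt(7)*a/2)


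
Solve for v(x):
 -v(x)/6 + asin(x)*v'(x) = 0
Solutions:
 v(x) = C1*exp(Integral(1/asin(x), x)/6)


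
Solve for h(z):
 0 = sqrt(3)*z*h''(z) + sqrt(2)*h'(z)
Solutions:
 h(z) = C1 + C2*z^(1 - sqrt(6)/3)


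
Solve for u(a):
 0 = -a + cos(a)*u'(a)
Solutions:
 u(a) = C1 + Integral(a/cos(a), a)


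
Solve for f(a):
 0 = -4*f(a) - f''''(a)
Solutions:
 f(a) = (C1*sin(a) + C2*cos(a))*exp(-a) + (C3*sin(a) + C4*cos(a))*exp(a)


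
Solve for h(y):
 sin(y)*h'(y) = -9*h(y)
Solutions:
 h(y) = C1*sqrt(cos(y) + 1)*(cos(y)^4 + 4*cos(y)^3 + 6*cos(y)^2 + 4*cos(y) + 1)/(sqrt(cos(y) - 1)*(cos(y)^4 - 4*cos(y)^3 + 6*cos(y)^2 - 4*cos(y) + 1))


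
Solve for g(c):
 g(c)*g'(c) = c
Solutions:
 g(c) = -sqrt(C1 + c^2)
 g(c) = sqrt(C1 + c^2)


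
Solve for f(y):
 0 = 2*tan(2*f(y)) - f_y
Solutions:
 f(y) = -asin(C1*exp(4*y))/2 + pi/2
 f(y) = asin(C1*exp(4*y))/2


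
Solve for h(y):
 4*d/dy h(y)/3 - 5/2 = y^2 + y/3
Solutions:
 h(y) = C1 + y^3/4 + y^2/8 + 15*y/8


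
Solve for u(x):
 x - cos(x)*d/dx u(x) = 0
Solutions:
 u(x) = C1 + Integral(x/cos(x), x)


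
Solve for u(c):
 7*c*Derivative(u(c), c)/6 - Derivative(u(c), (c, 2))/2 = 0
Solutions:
 u(c) = C1 + C2*erfi(sqrt(42)*c/6)


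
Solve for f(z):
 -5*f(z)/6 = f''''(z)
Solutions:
 f(z) = (C1*sin(10^(1/4)*3^(3/4)*z/6) + C2*cos(10^(1/4)*3^(3/4)*z/6))*exp(-10^(1/4)*3^(3/4)*z/6) + (C3*sin(10^(1/4)*3^(3/4)*z/6) + C4*cos(10^(1/4)*3^(3/4)*z/6))*exp(10^(1/4)*3^(3/4)*z/6)


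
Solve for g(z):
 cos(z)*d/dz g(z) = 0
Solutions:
 g(z) = C1


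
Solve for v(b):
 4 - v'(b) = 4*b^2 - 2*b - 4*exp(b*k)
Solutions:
 v(b) = C1 - 4*b^3/3 + b^2 + 4*b + 4*exp(b*k)/k


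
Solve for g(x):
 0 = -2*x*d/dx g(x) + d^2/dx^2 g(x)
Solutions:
 g(x) = C1 + C2*erfi(x)


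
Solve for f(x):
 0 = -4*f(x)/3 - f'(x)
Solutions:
 f(x) = C1*exp(-4*x/3)


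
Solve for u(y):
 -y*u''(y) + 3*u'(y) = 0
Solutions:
 u(y) = C1 + C2*y^4


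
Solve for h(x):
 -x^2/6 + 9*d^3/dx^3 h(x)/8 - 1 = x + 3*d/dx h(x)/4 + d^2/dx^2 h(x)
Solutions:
 h(x) = C1 + C2*exp(x*(4 - sqrt(70))/9) + C3*exp(x*(4 + sqrt(70))/9) - 2*x^3/27 - 10*x^2/27 - 82*x/81


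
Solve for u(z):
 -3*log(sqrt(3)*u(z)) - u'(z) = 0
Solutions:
 2*Integral(1/(2*log(_y) + log(3)), (_y, u(z)))/3 = C1 - z


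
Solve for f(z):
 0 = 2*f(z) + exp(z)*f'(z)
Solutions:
 f(z) = C1*exp(2*exp(-z))


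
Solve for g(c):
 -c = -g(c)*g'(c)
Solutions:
 g(c) = -sqrt(C1 + c^2)
 g(c) = sqrt(C1 + c^2)


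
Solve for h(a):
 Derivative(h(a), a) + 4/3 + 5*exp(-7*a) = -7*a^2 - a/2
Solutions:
 h(a) = C1 - 7*a^3/3 - a^2/4 - 4*a/3 + 5*exp(-7*a)/7


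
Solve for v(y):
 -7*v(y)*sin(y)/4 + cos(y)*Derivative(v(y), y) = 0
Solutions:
 v(y) = C1/cos(y)^(7/4)


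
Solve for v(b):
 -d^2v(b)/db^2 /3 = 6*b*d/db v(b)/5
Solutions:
 v(b) = C1 + C2*erf(3*sqrt(5)*b/5)


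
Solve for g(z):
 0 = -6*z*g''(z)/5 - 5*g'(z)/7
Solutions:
 g(z) = C1 + C2*z^(17/42)


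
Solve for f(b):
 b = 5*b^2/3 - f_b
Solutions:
 f(b) = C1 + 5*b^3/9 - b^2/2


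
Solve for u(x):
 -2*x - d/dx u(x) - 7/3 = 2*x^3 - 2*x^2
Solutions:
 u(x) = C1 - x^4/2 + 2*x^3/3 - x^2 - 7*x/3


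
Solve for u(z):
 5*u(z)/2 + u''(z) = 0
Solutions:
 u(z) = C1*sin(sqrt(10)*z/2) + C2*cos(sqrt(10)*z/2)


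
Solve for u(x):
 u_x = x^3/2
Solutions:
 u(x) = C1 + x^4/8


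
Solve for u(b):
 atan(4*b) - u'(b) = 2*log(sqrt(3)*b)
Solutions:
 u(b) = C1 - 2*b*log(b) + b*atan(4*b) - b*log(3) + 2*b - log(16*b^2 + 1)/8


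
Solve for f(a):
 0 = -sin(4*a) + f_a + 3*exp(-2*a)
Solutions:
 f(a) = C1 - cos(4*a)/4 + 3*exp(-2*a)/2


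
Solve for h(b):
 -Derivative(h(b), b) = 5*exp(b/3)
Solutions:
 h(b) = C1 - 15*exp(b/3)


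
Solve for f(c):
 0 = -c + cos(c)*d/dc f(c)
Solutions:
 f(c) = C1 + Integral(c/cos(c), c)


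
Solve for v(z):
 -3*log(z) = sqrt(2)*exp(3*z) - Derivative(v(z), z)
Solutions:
 v(z) = C1 + 3*z*log(z) - 3*z + sqrt(2)*exp(3*z)/3


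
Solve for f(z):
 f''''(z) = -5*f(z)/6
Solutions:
 f(z) = (C1*sin(10^(1/4)*3^(3/4)*z/6) + C2*cos(10^(1/4)*3^(3/4)*z/6))*exp(-10^(1/4)*3^(3/4)*z/6) + (C3*sin(10^(1/4)*3^(3/4)*z/6) + C4*cos(10^(1/4)*3^(3/4)*z/6))*exp(10^(1/4)*3^(3/4)*z/6)


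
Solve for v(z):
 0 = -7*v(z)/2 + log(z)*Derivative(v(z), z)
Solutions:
 v(z) = C1*exp(7*li(z)/2)


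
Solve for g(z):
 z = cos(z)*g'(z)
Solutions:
 g(z) = C1 + Integral(z/cos(z), z)


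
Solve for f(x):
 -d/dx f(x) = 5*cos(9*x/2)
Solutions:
 f(x) = C1 - 10*sin(9*x/2)/9


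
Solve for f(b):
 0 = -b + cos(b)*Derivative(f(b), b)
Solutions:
 f(b) = C1 + Integral(b/cos(b), b)


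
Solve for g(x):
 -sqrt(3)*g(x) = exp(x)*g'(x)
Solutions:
 g(x) = C1*exp(sqrt(3)*exp(-x))


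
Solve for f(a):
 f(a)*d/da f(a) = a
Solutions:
 f(a) = -sqrt(C1 + a^2)
 f(a) = sqrt(C1 + a^2)


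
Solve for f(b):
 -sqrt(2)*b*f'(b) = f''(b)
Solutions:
 f(b) = C1 + C2*erf(2^(3/4)*b/2)


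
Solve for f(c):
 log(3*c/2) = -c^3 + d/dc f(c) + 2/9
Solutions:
 f(c) = C1 + c^4/4 + c*log(c) - 11*c/9 + c*log(3/2)


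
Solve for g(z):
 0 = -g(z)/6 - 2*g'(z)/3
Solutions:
 g(z) = C1*exp(-z/4)


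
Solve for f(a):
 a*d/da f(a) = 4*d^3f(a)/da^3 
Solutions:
 f(a) = C1 + Integral(C2*airyai(2^(1/3)*a/2) + C3*airybi(2^(1/3)*a/2), a)


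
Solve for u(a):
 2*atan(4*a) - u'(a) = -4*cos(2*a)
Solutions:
 u(a) = C1 + 2*a*atan(4*a) - log(16*a^2 + 1)/4 + 2*sin(2*a)


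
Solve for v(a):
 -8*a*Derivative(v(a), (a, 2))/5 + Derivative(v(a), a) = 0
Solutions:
 v(a) = C1 + C2*a^(13/8)


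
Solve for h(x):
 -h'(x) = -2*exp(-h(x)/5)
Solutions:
 h(x) = 5*log(C1 + 2*x/5)


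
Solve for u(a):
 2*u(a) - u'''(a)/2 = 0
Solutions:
 u(a) = C3*exp(2^(2/3)*a) + (C1*sin(2^(2/3)*sqrt(3)*a/2) + C2*cos(2^(2/3)*sqrt(3)*a/2))*exp(-2^(2/3)*a/2)


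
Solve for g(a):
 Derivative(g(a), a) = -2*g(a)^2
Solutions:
 g(a) = 1/(C1 + 2*a)


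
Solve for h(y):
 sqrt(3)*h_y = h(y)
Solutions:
 h(y) = C1*exp(sqrt(3)*y/3)


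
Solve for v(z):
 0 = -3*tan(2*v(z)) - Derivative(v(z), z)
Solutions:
 v(z) = -asin(C1*exp(-6*z))/2 + pi/2
 v(z) = asin(C1*exp(-6*z))/2


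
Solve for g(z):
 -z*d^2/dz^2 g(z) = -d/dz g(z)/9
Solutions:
 g(z) = C1 + C2*z^(10/9)


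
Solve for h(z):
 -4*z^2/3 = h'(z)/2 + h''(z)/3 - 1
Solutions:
 h(z) = C1 + C2*exp(-3*z/2) - 8*z^3/9 + 16*z^2/9 - 10*z/27


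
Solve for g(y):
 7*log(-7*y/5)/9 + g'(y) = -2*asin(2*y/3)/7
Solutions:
 g(y) = C1 - 7*y*log(-y)/9 - 2*y*asin(2*y/3)/7 - 7*y*log(7)/9 + 7*y/9 + 7*y*log(5)/9 - sqrt(9 - 4*y^2)/7


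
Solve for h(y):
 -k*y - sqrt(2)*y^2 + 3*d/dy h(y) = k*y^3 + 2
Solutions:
 h(y) = C1 + k*y^4/12 + k*y^2/6 + sqrt(2)*y^3/9 + 2*y/3


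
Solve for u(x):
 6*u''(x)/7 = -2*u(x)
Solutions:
 u(x) = C1*sin(sqrt(21)*x/3) + C2*cos(sqrt(21)*x/3)


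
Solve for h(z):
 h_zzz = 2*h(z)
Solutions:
 h(z) = C3*exp(2^(1/3)*z) + (C1*sin(2^(1/3)*sqrt(3)*z/2) + C2*cos(2^(1/3)*sqrt(3)*z/2))*exp(-2^(1/3)*z/2)


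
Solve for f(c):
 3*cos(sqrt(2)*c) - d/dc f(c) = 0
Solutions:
 f(c) = C1 + 3*sqrt(2)*sin(sqrt(2)*c)/2


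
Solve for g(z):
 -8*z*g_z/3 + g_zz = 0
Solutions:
 g(z) = C1 + C2*erfi(2*sqrt(3)*z/3)


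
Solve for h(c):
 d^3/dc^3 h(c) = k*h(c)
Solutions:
 h(c) = C1*exp(c*k^(1/3)) + C2*exp(c*k^(1/3)*(-1 + sqrt(3)*I)/2) + C3*exp(-c*k^(1/3)*(1 + sqrt(3)*I)/2)


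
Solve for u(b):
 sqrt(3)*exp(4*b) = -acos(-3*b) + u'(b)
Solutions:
 u(b) = C1 + b*acos(-3*b) + sqrt(1 - 9*b^2)/3 + sqrt(3)*exp(4*b)/4


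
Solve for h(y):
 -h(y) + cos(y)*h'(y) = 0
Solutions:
 h(y) = C1*sqrt(sin(y) + 1)/sqrt(sin(y) - 1)


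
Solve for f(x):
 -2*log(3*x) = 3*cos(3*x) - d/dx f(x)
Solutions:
 f(x) = C1 + 2*x*log(x) - 2*x + 2*x*log(3) + sin(3*x)


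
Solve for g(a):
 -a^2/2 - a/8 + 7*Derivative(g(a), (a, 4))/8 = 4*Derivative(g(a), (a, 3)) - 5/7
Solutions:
 g(a) = C1 + C2*a + C3*a^2 + C4*exp(32*a/7) - a^5/480 - 11*a^4/3072 + 1527*a^3/57344


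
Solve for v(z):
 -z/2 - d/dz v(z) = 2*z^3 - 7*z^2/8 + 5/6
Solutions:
 v(z) = C1 - z^4/2 + 7*z^3/24 - z^2/4 - 5*z/6


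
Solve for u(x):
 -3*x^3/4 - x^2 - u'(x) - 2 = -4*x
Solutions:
 u(x) = C1 - 3*x^4/16 - x^3/3 + 2*x^2 - 2*x


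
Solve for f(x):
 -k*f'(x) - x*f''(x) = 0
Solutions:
 f(x) = C1 + x^(1 - re(k))*(C2*sin(log(x)*Abs(im(k))) + C3*cos(log(x)*im(k)))


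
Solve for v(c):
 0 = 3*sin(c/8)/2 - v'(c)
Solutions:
 v(c) = C1 - 12*cos(c/8)


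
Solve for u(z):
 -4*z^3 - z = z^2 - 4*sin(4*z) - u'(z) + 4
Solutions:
 u(z) = C1 + z^4 + z^3/3 + z^2/2 + 4*z + cos(4*z)


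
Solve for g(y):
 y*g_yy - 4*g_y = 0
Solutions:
 g(y) = C1 + C2*y^5


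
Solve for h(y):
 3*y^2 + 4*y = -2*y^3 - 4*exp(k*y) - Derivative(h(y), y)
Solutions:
 h(y) = C1 - y^4/2 - y^3 - 2*y^2 - 4*exp(k*y)/k


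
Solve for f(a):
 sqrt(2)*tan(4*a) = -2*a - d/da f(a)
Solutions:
 f(a) = C1 - a^2 + sqrt(2)*log(cos(4*a))/4


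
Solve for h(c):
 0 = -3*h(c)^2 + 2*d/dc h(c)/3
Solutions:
 h(c) = -2/(C1 + 9*c)


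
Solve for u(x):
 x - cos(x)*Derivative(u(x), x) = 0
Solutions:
 u(x) = C1 + Integral(x/cos(x), x)


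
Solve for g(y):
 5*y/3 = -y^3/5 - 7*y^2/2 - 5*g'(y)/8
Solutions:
 g(y) = C1 - 2*y^4/25 - 28*y^3/15 - 4*y^2/3


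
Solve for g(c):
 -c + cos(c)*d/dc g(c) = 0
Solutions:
 g(c) = C1 + Integral(c/cos(c), c)


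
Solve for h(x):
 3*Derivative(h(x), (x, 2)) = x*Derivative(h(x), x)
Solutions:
 h(x) = C1 + C2*erfi(sqrt(6)*x/6)


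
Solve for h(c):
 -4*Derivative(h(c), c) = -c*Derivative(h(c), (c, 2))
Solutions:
 h(c) = C1 + C2*c^5


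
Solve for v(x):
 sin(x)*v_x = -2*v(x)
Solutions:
 v(x) = C1*(cos(x) + 1)/(cos(x) - 1)


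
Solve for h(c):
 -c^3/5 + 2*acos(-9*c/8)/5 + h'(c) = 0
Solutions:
 h(c) = C1 + c^4/20 - 2*c*acos(-9*c/8)/5 - 2*sqrt(64 - 81*c^2)/45


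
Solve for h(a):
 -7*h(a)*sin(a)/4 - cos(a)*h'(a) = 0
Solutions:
 h(a) = C1*cos(a)^(7/4)


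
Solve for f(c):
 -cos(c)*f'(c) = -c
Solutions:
 f(c) = C1 + Integral(c/cos(c), c)


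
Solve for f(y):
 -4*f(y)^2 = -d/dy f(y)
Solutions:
 f(y) = -1/(C1 + 4*y)


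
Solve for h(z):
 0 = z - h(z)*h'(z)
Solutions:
 h(z) = -sqrt(C1 + z^2)
 h(z) = sqrt(C1 + z^2)


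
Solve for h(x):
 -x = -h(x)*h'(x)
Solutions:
 h(x) = -sqrt(C1 + x^2)
 h(x) = sqrt(C1 + x^2)


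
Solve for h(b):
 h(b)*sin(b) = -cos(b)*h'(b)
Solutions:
 h(b) = C1*cos(b)


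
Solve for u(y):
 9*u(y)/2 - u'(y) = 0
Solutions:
 u(y) = C1*exp(9*y/2)


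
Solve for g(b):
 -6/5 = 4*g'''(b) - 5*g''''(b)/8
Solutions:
 g(b) = C1 + C2*b + C3*b^2 + C4*exp(32*b/5) - b^3/20


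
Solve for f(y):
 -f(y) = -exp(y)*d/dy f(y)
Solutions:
 f(y) = C1*exp(-exp(-y))


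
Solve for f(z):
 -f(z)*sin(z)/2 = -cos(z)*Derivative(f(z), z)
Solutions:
 f(z) = C1/sqrt(cos(z))


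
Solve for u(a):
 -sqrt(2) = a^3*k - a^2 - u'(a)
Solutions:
 u(a) = C1 + a^4*k/4 - a^3/3 + sqrt(2)*a


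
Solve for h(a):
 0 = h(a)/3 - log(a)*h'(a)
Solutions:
 h(a) = C1*exp(li(a)/3)


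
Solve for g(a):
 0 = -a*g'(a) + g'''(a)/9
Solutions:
 g(a) = C1 + Integral(C2*airyai(3^(2/3)*a) + C3*airybi(3^(2/3)*a), a)


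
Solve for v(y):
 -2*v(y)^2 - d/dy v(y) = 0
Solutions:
 v(y) = 1/(C1 + 2*y)


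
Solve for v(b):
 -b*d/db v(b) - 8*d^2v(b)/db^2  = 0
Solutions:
 v(b) = C1 + C2*erf(b/4)


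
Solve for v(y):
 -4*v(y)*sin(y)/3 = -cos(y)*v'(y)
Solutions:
 v(y) = C1/cos(y)^(4/3)


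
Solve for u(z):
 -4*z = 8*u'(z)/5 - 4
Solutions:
 u(z) = C1 - 5*z^2/4 + 5*z/2


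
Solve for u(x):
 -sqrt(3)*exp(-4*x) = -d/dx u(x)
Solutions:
 u(x) = C1 - sqrt(3)*exp(-4*x)/4


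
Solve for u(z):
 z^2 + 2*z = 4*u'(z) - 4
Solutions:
 u(z) = C1 + z^3/12 + z^2/4 + z


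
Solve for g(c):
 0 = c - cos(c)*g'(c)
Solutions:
 g(c) = C1 + Integral(c/cos(c), c)


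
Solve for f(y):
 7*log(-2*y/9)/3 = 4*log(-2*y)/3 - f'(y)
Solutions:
 f(y) = C1 - y*log(-y) + y*(-log(2) + 1 + 14*log(3)/3)


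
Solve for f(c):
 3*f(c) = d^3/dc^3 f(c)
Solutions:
 f(c) = C3*exp(3^(1/3)*c) + (C1*sin(3^(5/6)*c/2) + C2*cos(3^(5/6)*c/2))*exp(-3^(1/3)*c/2)


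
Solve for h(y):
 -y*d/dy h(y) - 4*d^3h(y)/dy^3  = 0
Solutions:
 h(y) = C1 + Integral(C2*airyai(-2^(1/3)*y/2) + C3*airybi(-2^(1/3)*y/2), y)


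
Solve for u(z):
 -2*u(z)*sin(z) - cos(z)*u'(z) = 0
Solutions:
 u(z) = C1*cos(z)^2


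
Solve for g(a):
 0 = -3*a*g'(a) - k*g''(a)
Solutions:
 g(a) = C1 + C2*sqrt(k)*erf(sqrt(6)*a*sqrt(1/k)/2)


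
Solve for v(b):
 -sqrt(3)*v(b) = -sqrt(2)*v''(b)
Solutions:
 v(b) = C1*exp(-2^(3/4)*3^(1/4)*b/2) + C2*exp(2^(3/4)*3^(1/4)*b/2)


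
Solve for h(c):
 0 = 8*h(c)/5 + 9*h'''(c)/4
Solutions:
 h(c) = C3*exp(c*(-2^(2/3)*75^(1/3) + 3*10^(2/3)*3^(1/3))/30)*sin(10^(2/3)*3^(5/6)*c/15) + C4*exp(c*(-2^(2/3)*75^(1/3) + 3*10^(2/3)*3^(1/3))/30)*cos(10^(2/3)*3^(5/6)*c/15) + C5*exp(-c*(2^(2/3)*75^(1/3) + 3*10^(2/3)*3^(1/3))/30) + (C1*sin(10^(2/3)*3^(5/6)*c/15) + C2*cos(10^(2/3)*3^(5/6)*c/15))*exp(2^(2/3)*75^(1/3)*c/15)


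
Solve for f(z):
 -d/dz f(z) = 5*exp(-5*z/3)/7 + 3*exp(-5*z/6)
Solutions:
 f(z) = C1 + 3*exp(-5*z/3)/7 + 18*exp(-5*z/6)/5


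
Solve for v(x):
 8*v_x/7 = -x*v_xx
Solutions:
 v(x) = C1 + C2/x^(1/7)


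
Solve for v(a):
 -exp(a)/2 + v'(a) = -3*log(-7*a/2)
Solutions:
 v(a) = C1 - 3*a*log(-a) + 3*a*(-log(7) + log(2) + 1) + exp(a)/2


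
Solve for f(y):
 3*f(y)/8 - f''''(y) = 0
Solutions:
 f(y) = C1*exp(-6^(1/4)*y/2) + C2*exp(6^(1/4)*y/2) + C3*sin(6^(1/4)*y/2) + C4*cos(6^(1/4)*y/2)


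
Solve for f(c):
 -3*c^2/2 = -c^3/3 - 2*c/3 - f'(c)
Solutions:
 f(c) = C1 - c^4/12 + c^3/2 - c^2/3


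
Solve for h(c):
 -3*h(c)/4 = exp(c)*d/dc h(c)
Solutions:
 h(c) = C1*exp(3*exp(-c)/4)


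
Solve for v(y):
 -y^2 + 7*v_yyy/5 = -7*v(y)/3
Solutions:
 v(y) = C3*exp(-3^(2/3)*5^(1/3)*y/3) + 3*y^2/7 + (C1*sin(3^(1/6)*5^(1/3)*y/2) + C2*cos(3^(1/6)*5^(1/3)*y/2))*exp(3^(2/3)*5^(1/3)*y/6)


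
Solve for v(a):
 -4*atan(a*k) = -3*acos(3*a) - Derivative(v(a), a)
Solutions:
 v(a) = C1 - 3*a*acos(3*a) + sqrt(1 - 9*a^2) + 4*Piecewise((a*atan(a*k) - log(a^2*k^2 + 1)/(2*k), Ne(k, 0)), (0, True))


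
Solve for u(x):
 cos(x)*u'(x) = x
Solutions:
 u(x) = C1 + Integral(x/cos(x), x)


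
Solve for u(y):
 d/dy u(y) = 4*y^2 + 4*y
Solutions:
 u(y) = C1 + 4*y^3/3 + 2*y^2


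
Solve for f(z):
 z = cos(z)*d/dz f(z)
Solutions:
 f(z) = C1 + Integral(z/cos(z), z)


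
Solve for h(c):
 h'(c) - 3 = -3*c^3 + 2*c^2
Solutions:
 h(c) = C1 - 3*c^4/4 + 2*c^3/3 + 3*c


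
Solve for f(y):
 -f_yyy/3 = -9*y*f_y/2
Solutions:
 f(y) = C1 + Integral(C2*airyai(3*2^(2/3)*y/2) + C3*airybi(3*2^(2/3)*y/2), y)


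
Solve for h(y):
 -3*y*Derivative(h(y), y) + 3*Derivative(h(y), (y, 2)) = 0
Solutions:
 h(y) = C1 + C2*erfi(sqrt(2)*y/2)


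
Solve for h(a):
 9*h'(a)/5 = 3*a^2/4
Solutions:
 h(a) = C1 + 5*a^3/36


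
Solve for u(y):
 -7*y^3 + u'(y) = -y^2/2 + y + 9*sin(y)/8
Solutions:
 u(y) = C1 + 7*y^4/4 - y^3/6 + y^2/2 - 9*cos(y)/8


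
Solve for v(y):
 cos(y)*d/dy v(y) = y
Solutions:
 v(y) = C1 + Integral(y/cos(y), y)


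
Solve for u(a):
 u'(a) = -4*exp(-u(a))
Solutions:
 u(a) = log(C1 - 4*a)


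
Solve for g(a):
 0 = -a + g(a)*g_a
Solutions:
 g(a) = -sqrt(C1 + a^2)
 g(a) = sqrt(C1 + a^2)


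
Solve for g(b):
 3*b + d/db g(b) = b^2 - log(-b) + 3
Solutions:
 g(b) = C1 + b^3/3 - 3*b^2/2 - b*log(-b) + 4*b
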